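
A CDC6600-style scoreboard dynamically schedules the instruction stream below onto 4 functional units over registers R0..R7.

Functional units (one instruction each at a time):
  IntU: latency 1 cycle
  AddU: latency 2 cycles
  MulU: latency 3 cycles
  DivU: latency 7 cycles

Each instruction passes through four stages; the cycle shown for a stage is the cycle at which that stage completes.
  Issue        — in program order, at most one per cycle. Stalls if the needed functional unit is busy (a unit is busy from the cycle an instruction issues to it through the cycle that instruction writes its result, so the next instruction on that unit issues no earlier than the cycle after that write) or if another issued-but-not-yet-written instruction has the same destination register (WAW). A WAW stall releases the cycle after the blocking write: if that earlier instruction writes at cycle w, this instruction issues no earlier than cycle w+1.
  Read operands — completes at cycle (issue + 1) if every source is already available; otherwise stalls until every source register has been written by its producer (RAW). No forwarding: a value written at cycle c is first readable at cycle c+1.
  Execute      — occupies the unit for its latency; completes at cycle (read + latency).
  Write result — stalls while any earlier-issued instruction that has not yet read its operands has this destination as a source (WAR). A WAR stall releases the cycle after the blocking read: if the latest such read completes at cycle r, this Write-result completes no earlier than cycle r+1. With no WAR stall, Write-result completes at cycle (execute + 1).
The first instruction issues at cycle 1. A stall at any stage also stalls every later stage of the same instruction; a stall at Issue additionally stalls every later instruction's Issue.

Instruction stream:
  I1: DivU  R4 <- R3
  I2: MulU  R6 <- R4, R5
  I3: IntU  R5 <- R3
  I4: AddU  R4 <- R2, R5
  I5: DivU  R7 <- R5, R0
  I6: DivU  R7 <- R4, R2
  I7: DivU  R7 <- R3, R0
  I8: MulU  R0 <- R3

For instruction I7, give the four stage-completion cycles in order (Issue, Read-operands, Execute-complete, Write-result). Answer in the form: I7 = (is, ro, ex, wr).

t=1  I1 issues→DivU
t=2  I1 reads, I2 issues→MulU
t=3  I3 issues→IntU
t=4  I3 reads
t=5  I3 exec-done
t=9  I1 exec-done
t=10  I1 writes R4
t=11  I2 reads, I4 issues→AddU
t=12  I3 writes R5, I5 issues→DivU
t=13  I4 reads, I5 reads
t=14  I2 exec-done
t=15  I2 writes R6, I4 exec-done
t=16  I4 writes R4
t=20  I5 exec-done
t=21  I5 writes R7
t=22  I6 issues→DivU
t=23  I6 reads
t=30  I6 exec-done
t=31  I6 writes R7
t=32  I7 issues→DivU
t=33  I7 reads, I8 issues→MulU
t=34  I8 reads
t=37  I8 exec-done
t=38  I8 writes R0
t=40  I7 exec-done
t=41  I7 writes R7

I7 = (32, 33, 40, 41)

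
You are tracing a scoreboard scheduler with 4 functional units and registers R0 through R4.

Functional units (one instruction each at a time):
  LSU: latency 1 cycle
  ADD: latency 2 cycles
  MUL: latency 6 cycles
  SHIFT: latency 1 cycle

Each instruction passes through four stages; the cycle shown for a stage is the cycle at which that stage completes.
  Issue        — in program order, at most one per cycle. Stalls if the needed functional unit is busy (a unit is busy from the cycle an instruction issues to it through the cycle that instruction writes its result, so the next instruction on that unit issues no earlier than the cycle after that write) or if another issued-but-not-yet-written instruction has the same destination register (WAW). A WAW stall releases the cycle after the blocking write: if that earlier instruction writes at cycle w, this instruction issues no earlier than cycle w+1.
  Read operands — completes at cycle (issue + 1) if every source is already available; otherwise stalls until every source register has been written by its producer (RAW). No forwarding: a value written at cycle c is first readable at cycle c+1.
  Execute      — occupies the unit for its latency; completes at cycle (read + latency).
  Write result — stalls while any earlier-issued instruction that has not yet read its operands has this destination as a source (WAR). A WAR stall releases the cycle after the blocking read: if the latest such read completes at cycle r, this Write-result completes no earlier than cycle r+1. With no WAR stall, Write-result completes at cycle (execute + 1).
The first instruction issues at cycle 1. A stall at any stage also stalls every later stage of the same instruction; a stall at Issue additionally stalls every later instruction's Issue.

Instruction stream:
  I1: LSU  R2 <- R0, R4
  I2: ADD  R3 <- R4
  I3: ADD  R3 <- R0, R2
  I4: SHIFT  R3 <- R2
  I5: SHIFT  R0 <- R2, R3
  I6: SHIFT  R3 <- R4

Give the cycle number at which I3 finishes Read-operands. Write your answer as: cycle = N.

cycle = 8

I1  is:1  ro:2  ex:3  wr:4
I2  is:2  ro:3  ex:5  wr:6
I3  is:7  ro:8  ex:10  wr:11  — struct: ADD busy until I2 writes@6
I4  is:12  ro:13  ex:14  wr:15  — WAW R3: wait I3 write@11
I5  is:16  ro:17  ex:18  wr:19  — struct: SHIFT busy until I4 writes@15
I6  is:20  ro:21  ex:22  wr:23  — struct: SHIFT busy until I5 writes@19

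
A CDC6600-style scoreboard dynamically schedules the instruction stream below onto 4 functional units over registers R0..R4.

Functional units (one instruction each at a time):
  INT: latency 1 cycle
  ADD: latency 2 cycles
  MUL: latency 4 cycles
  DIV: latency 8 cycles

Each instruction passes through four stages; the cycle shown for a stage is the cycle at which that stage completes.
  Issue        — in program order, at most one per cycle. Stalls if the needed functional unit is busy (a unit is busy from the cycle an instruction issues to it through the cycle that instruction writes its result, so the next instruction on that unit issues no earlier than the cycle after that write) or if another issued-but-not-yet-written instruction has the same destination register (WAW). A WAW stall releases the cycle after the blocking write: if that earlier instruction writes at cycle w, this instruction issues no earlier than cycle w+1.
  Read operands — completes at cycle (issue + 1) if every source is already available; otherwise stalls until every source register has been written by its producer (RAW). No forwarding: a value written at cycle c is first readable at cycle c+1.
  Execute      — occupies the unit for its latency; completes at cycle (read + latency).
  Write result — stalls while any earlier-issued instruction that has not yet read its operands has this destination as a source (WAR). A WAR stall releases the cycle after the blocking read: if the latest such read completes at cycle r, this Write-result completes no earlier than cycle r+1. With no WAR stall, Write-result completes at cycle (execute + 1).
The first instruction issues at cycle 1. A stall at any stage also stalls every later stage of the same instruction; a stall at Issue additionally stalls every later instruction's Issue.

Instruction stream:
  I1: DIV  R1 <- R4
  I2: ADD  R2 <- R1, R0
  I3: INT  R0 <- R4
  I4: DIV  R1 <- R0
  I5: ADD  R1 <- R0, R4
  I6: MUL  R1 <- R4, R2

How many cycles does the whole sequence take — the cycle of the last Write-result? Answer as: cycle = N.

cycle = 35

c1: I1 issues→DIV
c2: I1 reads; I2 issues→ADD
c3: I3 issues→INT
c4: I3 reads
c5: I3 exec-done
c10: I1 exec-done
c11: I1 writes R1
c12: I2 reads; I4 issues→DIV
c13: I3 writes R0
c14: I2 exec-done; I4 reads
c15: I2 writes R2
c22: I4 exec-done
c23: I4 writes R1
c24: I5 issues→ADD
c25: I5 reads
c27: I5 exec-done
c28: I5 writes R1
c29: I6 issues→MUL
c30: I6 reads
c34: I6 exec-done
c35: I6 writes R1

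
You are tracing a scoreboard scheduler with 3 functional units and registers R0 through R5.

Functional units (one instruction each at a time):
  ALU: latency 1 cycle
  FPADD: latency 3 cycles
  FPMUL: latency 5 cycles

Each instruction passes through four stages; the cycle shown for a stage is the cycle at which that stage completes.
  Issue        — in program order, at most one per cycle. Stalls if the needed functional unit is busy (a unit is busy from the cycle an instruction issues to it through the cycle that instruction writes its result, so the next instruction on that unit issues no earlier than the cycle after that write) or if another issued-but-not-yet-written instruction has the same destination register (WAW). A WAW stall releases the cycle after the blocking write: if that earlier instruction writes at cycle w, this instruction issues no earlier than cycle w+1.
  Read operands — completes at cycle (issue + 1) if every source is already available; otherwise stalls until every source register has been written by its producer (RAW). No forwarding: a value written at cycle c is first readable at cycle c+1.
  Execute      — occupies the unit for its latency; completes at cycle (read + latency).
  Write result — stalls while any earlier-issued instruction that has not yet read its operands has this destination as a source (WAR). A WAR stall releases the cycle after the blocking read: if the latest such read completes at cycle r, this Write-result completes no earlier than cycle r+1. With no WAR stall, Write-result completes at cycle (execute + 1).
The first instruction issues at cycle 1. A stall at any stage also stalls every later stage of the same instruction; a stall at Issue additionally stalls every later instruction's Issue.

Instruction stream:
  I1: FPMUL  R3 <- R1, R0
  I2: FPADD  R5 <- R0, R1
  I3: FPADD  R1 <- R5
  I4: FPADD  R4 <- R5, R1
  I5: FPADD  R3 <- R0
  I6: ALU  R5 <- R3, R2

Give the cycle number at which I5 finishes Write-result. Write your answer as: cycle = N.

cycle = 25

c1: issue I1 (FPMUL)
c2: I1 read-ops | issue I2 (FPADD)
c3: I2 read-ops
c6: I2 finished on FPADD
c7: I1 finished on FPMUL | I2→R5
c8: I1→R3 | issue I3 (FPADD)
c9: I3 read-ops
c12: I3 finished on FPADD
c13: I3→R1
c14: issue I4 (FPADD)
c15: I4 read-ops
c18: I4 finished on FPADD
c19: I4→R4
c20: issue I5 (FPADD)
c21: I5 read-ops | issue I6 (ALU)
c24: I5 finished on FPADD
c25: I5→R3
c26: I6 read-ops
c27: I6 finished on ALU
c28: I6→R5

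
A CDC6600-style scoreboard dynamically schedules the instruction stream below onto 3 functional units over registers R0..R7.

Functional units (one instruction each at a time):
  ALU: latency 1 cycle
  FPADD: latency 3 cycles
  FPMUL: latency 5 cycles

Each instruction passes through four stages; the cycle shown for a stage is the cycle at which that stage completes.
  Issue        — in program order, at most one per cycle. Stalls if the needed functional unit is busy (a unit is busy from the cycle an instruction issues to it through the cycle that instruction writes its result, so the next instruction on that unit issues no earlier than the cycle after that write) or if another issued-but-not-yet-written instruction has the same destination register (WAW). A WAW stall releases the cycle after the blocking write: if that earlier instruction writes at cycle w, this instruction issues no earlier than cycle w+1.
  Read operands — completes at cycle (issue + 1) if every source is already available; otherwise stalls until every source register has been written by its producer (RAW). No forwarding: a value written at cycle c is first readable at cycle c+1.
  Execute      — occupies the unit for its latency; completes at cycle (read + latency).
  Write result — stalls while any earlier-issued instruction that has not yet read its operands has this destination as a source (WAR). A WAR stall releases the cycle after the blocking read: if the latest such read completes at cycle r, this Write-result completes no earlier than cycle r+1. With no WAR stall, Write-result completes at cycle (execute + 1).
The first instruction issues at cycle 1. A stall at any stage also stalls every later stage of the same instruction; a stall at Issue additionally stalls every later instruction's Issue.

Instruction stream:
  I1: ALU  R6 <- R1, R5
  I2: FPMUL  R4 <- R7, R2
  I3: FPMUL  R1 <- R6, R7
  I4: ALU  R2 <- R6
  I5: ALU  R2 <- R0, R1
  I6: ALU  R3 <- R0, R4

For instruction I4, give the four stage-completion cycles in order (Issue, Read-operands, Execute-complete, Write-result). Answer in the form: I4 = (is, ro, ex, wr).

I4 = (11, 12, 13, 14)

[I1] 1/2/3/4
[I2] 2/3/8/9
[I3] 10/11/16/17  (struct: FPMUL busy until I2 writes@9)
[I4] 11/12/13/14
[I5] 15/18/19/20  (struct: ALU busy until I4 writes@14; RAW R1: wait I3 write@17)
[I6] 21/22/23/24  (struct: ALU busy until I5 writes@20)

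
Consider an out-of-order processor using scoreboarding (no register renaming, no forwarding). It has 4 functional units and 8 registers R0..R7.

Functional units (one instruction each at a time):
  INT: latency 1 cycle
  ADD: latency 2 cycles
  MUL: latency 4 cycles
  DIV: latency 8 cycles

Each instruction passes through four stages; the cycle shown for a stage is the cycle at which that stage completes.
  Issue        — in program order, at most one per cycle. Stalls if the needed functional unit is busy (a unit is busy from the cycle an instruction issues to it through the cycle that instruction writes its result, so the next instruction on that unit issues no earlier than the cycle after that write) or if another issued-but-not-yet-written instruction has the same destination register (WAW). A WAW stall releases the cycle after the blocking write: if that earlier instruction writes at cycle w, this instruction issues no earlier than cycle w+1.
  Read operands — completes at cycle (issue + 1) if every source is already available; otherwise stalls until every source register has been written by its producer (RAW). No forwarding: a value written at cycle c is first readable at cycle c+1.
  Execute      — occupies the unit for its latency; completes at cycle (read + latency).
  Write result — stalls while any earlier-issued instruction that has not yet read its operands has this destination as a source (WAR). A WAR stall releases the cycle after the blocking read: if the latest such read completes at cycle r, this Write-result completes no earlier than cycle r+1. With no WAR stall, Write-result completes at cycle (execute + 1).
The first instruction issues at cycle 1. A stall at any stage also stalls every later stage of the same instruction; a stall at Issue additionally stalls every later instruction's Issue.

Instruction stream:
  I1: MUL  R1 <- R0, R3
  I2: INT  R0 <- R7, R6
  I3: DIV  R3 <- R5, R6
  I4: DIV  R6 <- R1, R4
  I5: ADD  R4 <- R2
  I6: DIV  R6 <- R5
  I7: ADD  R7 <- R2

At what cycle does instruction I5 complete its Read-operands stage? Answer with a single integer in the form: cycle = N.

cycle = 16

[I1] 1/2/6/7
[I2] 2/3/4/5
[I3] 3/4/12/13
[I4] 14/15/23/24  (struct: DIV busy until I3 writes@13)
[I5] 15/16/18/19
[I6] 25/26/34/35  (struct: DIV busy until I4 writes@24)
[I7] 26/27/29/30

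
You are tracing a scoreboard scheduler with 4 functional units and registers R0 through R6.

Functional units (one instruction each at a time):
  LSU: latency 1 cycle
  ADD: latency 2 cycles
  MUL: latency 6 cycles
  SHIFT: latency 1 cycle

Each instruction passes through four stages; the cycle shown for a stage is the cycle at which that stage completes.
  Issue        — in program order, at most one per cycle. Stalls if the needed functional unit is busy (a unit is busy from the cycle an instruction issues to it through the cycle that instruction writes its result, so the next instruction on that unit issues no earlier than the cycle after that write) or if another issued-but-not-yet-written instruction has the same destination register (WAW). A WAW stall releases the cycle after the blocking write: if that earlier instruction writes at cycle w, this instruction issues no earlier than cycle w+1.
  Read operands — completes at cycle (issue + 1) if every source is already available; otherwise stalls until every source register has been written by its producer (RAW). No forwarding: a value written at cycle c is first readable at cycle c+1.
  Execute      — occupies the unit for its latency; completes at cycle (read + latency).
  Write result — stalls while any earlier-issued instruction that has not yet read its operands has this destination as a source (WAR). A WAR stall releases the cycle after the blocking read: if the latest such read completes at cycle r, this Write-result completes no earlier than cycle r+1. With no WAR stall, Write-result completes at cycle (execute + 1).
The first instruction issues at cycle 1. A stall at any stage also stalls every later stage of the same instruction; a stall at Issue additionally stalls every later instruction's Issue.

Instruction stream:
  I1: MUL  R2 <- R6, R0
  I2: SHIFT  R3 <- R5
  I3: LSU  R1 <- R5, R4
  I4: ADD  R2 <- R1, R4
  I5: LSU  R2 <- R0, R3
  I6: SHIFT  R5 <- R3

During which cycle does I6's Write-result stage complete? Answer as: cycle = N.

t=1  I1→MUL
t=2  I1 RO; I2→SHIFT
t=3  I2 RO; I3→LSU
t=4  I2 EX; I3 RO
t=5  I2 WR R3; I3 EX
t=6  I3 WR R1
t=8  I1 EX
t=9  I1 WR R2
t=10  I4→ADD
t=11  I4 RO
t=13  I4 EX
t=14  I4 WR R2
t=15  I5→LSU
t=16  I5 RO; I6→SHIFT
t=17  I5 EX; I6 RO
t=18  I5 WR R2; I6 EX
t=19  I6 WR R5

cycle = 19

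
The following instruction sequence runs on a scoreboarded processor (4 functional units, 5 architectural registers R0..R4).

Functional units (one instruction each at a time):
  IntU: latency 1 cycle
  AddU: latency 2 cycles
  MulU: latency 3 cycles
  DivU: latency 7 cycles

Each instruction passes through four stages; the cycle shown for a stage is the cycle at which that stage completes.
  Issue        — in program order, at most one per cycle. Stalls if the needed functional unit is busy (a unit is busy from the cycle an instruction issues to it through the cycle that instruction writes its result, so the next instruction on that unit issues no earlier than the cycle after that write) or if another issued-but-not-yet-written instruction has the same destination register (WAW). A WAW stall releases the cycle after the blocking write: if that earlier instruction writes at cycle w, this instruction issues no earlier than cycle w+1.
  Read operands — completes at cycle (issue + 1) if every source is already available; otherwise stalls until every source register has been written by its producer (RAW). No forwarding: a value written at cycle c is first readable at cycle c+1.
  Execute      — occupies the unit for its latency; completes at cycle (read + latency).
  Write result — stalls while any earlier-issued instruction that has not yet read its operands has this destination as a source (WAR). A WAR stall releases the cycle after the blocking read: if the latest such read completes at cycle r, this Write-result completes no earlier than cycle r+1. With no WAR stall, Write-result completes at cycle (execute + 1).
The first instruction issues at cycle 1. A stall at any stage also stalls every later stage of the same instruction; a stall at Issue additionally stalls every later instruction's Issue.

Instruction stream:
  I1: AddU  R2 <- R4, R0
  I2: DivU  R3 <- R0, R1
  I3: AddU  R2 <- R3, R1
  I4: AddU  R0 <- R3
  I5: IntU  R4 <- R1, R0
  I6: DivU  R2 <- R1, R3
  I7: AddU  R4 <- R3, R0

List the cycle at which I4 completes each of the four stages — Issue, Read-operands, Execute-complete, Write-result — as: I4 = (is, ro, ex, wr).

I1 -> (1, 2, 4, 5)
I2 -> (2, 3, 10, 11)
I3 -> (6, 12, 14, 15)  // struct: AddU busy until I1 writes@5, RAW R3: wait I2 write@11
I4 -> (16, 17, 19, 20)  // struct: AddU busy until I3 writes@15
I5 -> (17, 21, 22, 23)  // RAW R0: wait I4 write@20
I6 -> (18, 19, 26, 27)
I7 -> (24, 25, 27, 28)  // WAW R4: wait I5 write@23

I4 = (16, 17, 19, 20)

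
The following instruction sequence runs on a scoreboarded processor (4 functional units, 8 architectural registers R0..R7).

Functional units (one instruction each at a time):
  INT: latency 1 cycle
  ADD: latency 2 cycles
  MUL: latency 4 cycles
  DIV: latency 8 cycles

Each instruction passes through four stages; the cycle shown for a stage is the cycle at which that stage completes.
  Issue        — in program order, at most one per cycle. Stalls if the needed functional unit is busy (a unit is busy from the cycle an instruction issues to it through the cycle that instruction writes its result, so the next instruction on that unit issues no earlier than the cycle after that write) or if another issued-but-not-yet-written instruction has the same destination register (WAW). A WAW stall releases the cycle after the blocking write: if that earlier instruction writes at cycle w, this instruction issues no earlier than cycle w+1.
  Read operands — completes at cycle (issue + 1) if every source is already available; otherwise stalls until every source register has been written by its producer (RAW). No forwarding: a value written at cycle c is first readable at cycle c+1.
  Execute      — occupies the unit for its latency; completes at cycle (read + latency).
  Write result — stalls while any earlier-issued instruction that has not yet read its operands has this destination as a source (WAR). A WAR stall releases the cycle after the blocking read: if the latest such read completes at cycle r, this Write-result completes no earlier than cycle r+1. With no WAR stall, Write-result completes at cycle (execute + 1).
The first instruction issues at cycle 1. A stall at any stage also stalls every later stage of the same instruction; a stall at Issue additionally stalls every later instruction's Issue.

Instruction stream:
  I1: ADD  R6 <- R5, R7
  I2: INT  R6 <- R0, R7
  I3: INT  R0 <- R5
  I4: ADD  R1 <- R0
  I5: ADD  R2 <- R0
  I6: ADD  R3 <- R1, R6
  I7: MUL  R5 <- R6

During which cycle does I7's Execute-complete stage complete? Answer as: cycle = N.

[I1] 1/2/4/5
[I2] 6/7/8/9  (WAW R6: wait I1 write@5)
[I3] 10/11/12/13  (struct: INT busy until I2 writes@9)
[I4] 11/14/16/17  (RAW R0: wait I3 write@13)
[I5] 18/19/21/22  (struct: ADD busy until I4 writes@17)
[I6] 23/24/26/27  (struct: ADD busy until I5 writes@22)
[I7] 24/25/29/30

cycle = 29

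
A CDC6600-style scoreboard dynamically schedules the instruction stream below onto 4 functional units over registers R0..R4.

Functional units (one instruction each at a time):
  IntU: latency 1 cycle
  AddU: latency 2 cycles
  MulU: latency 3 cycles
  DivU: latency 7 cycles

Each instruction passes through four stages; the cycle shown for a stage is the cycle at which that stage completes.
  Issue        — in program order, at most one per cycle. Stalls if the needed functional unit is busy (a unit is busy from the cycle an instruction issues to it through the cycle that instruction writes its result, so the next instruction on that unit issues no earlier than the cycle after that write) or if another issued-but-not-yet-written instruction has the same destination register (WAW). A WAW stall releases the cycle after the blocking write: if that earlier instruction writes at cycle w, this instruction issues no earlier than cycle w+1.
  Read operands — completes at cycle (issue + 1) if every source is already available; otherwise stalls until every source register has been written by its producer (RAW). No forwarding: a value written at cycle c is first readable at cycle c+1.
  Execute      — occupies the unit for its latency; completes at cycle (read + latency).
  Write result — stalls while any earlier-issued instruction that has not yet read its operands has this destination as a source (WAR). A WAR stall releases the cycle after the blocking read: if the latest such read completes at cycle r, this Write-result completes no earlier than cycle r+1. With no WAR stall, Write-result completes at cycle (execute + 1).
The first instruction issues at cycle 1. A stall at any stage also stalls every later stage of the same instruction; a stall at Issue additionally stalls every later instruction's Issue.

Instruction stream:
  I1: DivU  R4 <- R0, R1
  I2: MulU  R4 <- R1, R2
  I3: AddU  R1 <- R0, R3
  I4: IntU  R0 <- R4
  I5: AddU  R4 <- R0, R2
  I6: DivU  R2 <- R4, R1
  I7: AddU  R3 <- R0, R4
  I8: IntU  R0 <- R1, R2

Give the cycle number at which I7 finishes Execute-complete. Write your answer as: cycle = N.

t=1  I1 issues→DivU
t=2  I1 reads
t=9  I1 exec-done
t=10  I1 writes R4
t=11  I2 issues→MulU
t=12  I2 reads · I3 issues→AddU
t=13  I3 reads · I4 issues→IntU
t=15  I2 exec-done · I3 exec-done
t=16  I2 writes R4 · I3 writes R1
t=17  I4 reads · I5 issues→AddU
t=18  I4 exec-done · I6 issues→DivU
t=19  I4 writes R0
t=20  I5 reads
t=22  I5 exec-done
t=23  I5 writes R4
t=24  I6 reads · I7 issues→AddU
t=25  I7 reads · I8 issues→IntU
t=27  I7 exec-done
t=28  I7 writes R3
t=31  I6 exec-done
t=32  I6 writes R2
t=33  I8 reads
t=34  I8 exec-done
t=35  I8 writes R0

cycle = 27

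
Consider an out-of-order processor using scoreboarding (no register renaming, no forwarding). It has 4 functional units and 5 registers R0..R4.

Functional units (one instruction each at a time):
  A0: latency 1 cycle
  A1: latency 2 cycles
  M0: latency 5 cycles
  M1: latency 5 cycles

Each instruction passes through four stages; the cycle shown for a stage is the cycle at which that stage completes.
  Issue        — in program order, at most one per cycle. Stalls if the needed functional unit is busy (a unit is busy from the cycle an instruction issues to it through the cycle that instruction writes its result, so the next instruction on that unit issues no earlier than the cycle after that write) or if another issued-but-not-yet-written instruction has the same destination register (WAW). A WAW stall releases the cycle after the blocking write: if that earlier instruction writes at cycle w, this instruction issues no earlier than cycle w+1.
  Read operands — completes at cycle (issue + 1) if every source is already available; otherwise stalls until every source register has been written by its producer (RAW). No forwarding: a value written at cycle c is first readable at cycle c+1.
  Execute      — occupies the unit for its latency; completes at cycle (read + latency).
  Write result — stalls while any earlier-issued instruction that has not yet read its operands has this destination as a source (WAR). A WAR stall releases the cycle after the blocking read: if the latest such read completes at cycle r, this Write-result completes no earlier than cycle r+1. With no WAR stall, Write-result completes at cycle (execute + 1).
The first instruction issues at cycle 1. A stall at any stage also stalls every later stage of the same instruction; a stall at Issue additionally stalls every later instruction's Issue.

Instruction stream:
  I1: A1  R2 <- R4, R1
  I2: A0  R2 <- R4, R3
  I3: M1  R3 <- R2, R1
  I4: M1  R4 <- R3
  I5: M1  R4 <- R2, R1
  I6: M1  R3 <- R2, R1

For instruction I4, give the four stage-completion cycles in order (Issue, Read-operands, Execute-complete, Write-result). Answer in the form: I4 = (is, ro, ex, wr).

I4 = (17, 18, 23, 24)

I1: IS=1 RO=2 EX=4 WR=5
I2: IS=6 RO=7 EX=8 WR=9  [WAW R2: wait I1 write@5]
I3: IS=7 RO=10 EX=15 WR=16  [RAW R2: wait I2 write@9]
I4: IS=17 RO=18 EX=23 WR=24  [struct: M1 busy until I3 writes@16]
I5: IS=25 RO=26 EX=31 WR=32  [struct: M1 busy until I4 writes@24]
I6: IS=33 RO=34 EX=39 WR=40  [struct: M1 busy until I5 writes@32]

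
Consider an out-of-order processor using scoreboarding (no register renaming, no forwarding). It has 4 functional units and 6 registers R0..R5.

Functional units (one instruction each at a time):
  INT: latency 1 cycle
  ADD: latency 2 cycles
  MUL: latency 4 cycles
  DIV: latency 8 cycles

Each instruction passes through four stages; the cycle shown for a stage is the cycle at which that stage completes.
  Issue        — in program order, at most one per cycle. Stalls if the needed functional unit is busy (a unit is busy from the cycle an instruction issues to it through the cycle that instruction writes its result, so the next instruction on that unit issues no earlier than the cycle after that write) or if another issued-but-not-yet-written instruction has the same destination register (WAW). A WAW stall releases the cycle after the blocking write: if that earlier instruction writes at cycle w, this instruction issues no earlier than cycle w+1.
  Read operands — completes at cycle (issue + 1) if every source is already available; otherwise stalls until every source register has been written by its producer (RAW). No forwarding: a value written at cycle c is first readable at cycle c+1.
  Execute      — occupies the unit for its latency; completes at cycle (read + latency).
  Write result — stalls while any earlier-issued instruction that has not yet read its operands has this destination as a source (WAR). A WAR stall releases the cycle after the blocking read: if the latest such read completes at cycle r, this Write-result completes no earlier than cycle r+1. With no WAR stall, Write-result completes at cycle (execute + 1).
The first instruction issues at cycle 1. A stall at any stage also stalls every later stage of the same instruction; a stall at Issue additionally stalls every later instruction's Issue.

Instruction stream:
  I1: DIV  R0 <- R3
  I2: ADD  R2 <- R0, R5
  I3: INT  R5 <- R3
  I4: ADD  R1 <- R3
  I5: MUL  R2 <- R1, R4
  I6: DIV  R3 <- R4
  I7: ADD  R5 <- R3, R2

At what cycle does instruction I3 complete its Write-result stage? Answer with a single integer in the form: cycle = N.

cycle = 13

[1] I1 dispatched to DIV
[2] I1 operands ready | I2 dispatched to ADD
[3] I3 dispatched to INT
[4] I3 operands ready
[5] I3 complete
[10] I1 complete
[11] R0←I1
[12] I2 operands ready
[13] R5←I3
[14] I2 complete
[15] R2←I2
[16] I4 dispatched to ADD
[17] I4 operands ready | I5 dispatched to MUL
[18] I6 dispatched to DIV
[19] I4 complete | I6 operands ready
[20] R1←I4
[21] I5 operands ready | I7 dispatched to ADD
[25] I5 complete
[26] R2←I5
[27] I6 complete
[28] R3←I6
[29] I7 operands ready
[31] I7 complete
[32] R5←I7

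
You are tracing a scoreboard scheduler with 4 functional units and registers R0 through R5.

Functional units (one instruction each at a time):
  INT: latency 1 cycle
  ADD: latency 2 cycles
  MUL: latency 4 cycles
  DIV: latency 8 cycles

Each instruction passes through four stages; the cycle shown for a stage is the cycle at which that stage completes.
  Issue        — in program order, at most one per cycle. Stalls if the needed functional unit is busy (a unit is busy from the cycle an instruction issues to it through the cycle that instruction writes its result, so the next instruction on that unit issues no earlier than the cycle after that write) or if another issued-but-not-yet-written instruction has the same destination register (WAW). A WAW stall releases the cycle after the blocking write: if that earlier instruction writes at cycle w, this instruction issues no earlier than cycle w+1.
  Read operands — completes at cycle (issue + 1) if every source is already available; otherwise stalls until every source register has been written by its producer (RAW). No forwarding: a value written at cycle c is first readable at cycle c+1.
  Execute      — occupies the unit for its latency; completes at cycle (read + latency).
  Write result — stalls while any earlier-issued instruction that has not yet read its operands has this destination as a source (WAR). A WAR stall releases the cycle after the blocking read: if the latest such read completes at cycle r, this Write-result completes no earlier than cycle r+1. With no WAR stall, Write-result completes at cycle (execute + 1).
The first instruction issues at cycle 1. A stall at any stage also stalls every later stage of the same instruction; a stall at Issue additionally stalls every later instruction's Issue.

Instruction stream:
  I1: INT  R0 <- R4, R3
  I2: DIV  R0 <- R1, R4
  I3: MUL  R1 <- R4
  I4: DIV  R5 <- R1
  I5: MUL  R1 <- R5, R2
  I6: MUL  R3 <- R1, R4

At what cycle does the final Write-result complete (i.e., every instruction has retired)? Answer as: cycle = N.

cycle = 39

I1 -> (1, 2, 3, 4)
I2 -> (5, 6, 14, 15)  // WAW R0: wait I1 write@4
I3 -> (6, 7, 11, 12)
I4 -> (16, 17, 25, 26)  // struct: DIV busy until I2 writes@15
I5 -> (17, 27, 31, 32)  // RAW R5: wait I4 write@26
I6 -> (33, 34, 38, 39)  // struct: MUL busy until I5 writes@32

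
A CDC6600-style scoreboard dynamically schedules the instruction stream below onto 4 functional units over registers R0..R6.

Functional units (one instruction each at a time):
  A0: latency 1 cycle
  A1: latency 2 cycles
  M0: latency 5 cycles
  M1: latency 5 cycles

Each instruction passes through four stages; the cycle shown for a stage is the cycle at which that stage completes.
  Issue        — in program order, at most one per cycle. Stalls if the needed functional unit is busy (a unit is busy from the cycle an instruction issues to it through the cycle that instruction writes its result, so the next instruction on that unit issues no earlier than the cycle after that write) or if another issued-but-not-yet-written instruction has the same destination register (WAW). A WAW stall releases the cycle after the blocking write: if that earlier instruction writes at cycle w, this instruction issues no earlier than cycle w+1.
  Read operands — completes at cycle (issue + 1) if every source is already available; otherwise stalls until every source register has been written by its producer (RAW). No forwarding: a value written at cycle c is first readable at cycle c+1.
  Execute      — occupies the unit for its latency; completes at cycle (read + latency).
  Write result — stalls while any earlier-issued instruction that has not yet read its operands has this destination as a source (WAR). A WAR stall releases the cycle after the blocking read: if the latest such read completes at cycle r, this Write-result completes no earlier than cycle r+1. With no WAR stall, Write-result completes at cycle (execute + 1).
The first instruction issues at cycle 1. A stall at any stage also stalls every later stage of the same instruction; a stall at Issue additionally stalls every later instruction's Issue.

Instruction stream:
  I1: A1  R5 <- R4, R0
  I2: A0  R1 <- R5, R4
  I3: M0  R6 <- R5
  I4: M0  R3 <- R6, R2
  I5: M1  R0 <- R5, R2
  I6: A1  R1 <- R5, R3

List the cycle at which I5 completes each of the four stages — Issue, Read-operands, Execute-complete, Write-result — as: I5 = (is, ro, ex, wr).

I1 -> (1, 2, 4, 5)
I2 -> (2, 6, 7, 8)  // RAW R5: wait I1 write@5
I3 -> (3, 6, 11, 12)  // RAW R5: wait I1 write@5
I4 -> (13, 14, 19, 20)  // struct: M0 busy until I3 writes@12
I5 -> (14, 15, 20, 21)
I6 -> (15, 21, 23, 24)  // RAW R3: wait I4 write@20

I5 = (14, 15, 20, 21)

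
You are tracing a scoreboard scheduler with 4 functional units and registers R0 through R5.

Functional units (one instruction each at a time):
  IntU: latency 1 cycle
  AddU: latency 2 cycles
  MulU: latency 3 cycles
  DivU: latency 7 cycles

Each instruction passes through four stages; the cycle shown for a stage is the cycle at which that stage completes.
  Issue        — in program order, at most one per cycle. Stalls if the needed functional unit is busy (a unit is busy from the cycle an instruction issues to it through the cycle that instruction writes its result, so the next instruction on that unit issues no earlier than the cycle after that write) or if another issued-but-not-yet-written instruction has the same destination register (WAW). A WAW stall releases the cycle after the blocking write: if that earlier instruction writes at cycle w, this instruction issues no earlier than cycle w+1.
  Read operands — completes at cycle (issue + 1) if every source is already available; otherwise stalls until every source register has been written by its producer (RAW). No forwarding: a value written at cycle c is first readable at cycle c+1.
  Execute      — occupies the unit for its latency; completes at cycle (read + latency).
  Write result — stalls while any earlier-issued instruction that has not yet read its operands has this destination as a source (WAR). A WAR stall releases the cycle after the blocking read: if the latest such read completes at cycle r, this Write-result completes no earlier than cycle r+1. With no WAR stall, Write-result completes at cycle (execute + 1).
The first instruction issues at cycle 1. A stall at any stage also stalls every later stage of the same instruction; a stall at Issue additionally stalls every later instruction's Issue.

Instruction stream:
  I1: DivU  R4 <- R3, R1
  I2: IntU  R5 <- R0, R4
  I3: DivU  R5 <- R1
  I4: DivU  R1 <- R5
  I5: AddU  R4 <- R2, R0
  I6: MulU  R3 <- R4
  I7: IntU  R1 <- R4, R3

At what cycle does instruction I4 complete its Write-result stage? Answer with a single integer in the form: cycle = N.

  I1 | 1 | 2 | 9 | 10
  I2 | 2 | 11 | 12 | 13   RAW R4: wait I1 write@10
  I3 | 14 | 15 | 22 | 23   WAW R5: wait I2 write@13
  I4 | 24 | 25 | 32 | 33   struct: DivU busy until I3 writes@23
  I5 | 25 | 26 | 28 | 29
  I6 | 26 | 30 | 33 | 34   RAW R4: wait I5 write@29
  I7 | 34 | 35 | 36 | 37   WAW R1: wait I4 write@33

cycle = 33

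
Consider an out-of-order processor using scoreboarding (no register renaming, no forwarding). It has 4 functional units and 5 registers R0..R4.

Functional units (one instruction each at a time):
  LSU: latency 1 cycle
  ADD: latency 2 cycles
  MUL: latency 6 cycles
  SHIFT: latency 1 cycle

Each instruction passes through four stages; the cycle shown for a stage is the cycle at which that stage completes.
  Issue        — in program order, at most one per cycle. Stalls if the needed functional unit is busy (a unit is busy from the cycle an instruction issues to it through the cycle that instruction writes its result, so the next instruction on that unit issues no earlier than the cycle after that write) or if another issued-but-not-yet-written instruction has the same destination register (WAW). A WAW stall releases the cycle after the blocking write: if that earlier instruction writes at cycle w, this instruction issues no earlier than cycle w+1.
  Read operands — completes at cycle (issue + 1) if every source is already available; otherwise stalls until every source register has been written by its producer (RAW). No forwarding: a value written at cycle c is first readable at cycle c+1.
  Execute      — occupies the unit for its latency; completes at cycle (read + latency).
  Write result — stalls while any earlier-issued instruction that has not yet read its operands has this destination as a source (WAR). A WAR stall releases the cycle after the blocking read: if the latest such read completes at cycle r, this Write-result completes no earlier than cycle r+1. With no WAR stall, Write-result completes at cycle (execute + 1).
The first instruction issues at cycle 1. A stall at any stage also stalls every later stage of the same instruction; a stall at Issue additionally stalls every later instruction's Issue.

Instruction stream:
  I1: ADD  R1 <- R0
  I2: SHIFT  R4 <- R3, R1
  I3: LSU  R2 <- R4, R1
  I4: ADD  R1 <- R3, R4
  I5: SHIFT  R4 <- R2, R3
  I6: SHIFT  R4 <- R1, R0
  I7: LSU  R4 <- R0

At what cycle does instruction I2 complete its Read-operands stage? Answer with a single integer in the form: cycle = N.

t=1  issue I1 (ADD)
t=2  I1 read-ops; issue I2 (SHIFT)
t=3  issue I3 (LSU)
t=4  I1 finished on ADD
t=5  I1→R1
t=6  I2 read-ops; issue I4 (ADD)
t=7  I2 finished on SHIFT
t=8  I2→R4
t=9  I3 read-ops; I4 read-ops; issue I5 (SHIFT)
t=10  I3 finished on LSU
t=11  I3→R2; I4 finished on ADD
t=12  I4→R1; I5 read-ops
t=13  I5 finished on SHIFT
t=14  I5→R4
t=15  issue I6 (SHIFT)
t=16  I6 read-ops
t=17  I6 finished on SHIFT
t=18  I6→R4
t=19  issue I7 (LSU)
t=20  I7 read-ops
t=21  I7 finished on LSU
t=22  I7→R4

cycle = 6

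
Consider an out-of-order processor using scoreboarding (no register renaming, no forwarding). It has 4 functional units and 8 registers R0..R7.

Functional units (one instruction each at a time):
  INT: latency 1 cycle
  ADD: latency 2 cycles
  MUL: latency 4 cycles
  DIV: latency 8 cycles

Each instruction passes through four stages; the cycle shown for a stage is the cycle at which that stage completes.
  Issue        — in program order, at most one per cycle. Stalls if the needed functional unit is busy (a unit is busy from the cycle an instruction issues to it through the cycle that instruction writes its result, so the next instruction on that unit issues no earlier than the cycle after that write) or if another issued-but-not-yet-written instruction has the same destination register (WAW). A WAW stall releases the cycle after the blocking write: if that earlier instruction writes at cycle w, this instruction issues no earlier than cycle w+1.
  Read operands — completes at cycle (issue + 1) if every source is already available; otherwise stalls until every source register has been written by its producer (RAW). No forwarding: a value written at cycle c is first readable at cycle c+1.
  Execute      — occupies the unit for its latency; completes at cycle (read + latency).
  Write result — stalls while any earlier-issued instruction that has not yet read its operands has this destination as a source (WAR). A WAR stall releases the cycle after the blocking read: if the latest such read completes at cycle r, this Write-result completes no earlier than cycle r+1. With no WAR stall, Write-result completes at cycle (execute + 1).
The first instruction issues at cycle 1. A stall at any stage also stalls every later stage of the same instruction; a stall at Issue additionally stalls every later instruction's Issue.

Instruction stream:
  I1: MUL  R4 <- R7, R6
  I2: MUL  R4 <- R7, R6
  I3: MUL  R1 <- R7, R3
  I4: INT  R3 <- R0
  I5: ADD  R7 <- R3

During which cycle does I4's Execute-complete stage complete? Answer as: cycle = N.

cycle = 18

[1] I1 dispatched to MUL
[2] I1 operands ready
[6] I1 complete
[7] R4←I1
[8] I2 dispatched to MUL
[9] I2 operands ready
[13] I2 complete
[14] R4←I2
[15] I3 dispatched to MUL
[16] I3 operands ready; I4 dispatched to INT
[17] I4 operands ready; I5 dispatched to ADD
[18] I4 complete
[19] R3←I4
[20] I3 complete; I5 operands ready
[21] R1←I3
[22] I5 complete
[23] R7←I5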